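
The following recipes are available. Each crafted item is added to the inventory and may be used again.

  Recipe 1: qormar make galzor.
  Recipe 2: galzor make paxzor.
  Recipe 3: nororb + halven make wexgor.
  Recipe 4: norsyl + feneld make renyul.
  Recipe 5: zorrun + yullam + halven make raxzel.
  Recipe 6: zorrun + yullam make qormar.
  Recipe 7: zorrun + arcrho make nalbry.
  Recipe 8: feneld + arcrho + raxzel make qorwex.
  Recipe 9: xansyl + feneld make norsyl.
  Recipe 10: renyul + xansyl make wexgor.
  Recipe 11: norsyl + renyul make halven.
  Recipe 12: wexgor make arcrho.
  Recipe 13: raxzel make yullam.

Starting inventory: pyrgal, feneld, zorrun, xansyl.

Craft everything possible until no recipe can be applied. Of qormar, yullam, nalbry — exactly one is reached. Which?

nalbry

Using Recipe 9, xansyl and feneld make norsyl.
norsyl + feneld → renyul (Recipe 4).
renyul + xansyl → wexgor (Recipe 10).
Using Recipe 12, wexgor makes arcrho.
zorrun + arcrho → nalbry (Recipe 7).
qormar would need zorrun and yullam (Recipe 6), but yullam is never obtained. yullam would need raxzel (Recipe 13), but raxzel is never obtained.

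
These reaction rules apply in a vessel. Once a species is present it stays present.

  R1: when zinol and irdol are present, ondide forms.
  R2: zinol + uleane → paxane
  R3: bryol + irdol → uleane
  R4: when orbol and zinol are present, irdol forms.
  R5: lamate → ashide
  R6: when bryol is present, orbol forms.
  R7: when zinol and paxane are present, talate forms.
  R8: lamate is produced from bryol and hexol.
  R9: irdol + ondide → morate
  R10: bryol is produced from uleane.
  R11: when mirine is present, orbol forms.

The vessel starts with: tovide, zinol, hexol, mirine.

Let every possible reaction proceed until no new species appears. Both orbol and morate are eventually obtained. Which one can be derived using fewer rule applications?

orbol: mirine present → orbol forms (R11). [1 rule application]
morate: mirine present → orbol forms (R11). orbol and zinol present → irdol forms (R4). zinol and irdol present → ondide forms (R1). irdol and ondide present → morate forms (R9). [4 rule applications]
orbol needs fewer.

orbol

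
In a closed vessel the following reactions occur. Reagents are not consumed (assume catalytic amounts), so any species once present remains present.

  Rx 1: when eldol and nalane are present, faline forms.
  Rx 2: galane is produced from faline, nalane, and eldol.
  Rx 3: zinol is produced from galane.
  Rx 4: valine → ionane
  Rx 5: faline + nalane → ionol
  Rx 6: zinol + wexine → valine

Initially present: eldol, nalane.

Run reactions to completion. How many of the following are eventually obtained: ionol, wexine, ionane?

eldol and nalane present → faline forms (Rx 1).
faline and nalane present → ionol forms (Rx 5).
ionol: reached.
No rule produces wexine, and it is not given.
ionane would need valine (Rx 4), but valine never forms.
Reached: ionol — 1 of the 3.

1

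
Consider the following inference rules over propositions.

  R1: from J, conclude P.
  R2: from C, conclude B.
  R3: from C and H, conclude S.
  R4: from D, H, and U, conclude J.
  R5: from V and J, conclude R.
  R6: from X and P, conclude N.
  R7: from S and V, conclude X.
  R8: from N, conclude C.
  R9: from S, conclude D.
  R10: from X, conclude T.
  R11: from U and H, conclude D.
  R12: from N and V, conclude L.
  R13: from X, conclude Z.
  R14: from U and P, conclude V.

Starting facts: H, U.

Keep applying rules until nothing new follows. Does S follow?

No

S would need C and H (R3), but C is never established.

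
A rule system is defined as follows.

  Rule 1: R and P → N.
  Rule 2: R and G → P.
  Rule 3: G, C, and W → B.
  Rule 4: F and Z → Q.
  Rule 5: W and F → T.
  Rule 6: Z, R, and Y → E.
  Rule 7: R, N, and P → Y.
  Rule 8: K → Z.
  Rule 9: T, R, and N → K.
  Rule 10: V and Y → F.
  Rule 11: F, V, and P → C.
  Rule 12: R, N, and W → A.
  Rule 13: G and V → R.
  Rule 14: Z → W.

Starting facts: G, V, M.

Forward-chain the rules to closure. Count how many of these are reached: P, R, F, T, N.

From G and V, Rule 13 gives R.
R and G hold, so P follows (Rule 2).
R and P hold, so N follows (Rule 1).
R, N, and P hold, so Y follows (Rule 7).
From V and Y, Rule 10 gives F.
P: reached.
R: reached.
F: reached.
T would need W and F (Rule 5), but W is never established.
N: reached.
Reached: P, R, F, and N — 4 of the 5.

4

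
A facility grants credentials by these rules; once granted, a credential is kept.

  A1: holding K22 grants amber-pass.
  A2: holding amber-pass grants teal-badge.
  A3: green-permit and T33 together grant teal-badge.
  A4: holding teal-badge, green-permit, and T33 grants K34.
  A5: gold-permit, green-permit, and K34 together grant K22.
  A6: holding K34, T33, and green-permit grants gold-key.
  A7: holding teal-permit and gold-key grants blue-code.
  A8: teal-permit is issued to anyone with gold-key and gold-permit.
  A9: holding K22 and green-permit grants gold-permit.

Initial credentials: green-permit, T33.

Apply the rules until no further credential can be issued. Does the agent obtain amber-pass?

No

amber-pass would need K22 (A1), but K22 is never granted.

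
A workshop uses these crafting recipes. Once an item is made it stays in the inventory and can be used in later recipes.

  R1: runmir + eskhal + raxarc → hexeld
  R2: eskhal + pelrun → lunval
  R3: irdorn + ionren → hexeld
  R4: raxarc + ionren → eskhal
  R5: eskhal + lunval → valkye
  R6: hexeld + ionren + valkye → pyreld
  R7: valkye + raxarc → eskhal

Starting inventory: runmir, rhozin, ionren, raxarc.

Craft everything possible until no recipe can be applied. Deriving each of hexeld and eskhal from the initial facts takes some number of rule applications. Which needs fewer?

eskhal

eskhal: Using R4, raxarc and ionren make eskhal. [1 rule application]
hexeld: raxarc + ionren → eskhal (R4). runmir + eskhal + raxarc → hexeld (R1). [2 rule applications]
eskhal needs fewer.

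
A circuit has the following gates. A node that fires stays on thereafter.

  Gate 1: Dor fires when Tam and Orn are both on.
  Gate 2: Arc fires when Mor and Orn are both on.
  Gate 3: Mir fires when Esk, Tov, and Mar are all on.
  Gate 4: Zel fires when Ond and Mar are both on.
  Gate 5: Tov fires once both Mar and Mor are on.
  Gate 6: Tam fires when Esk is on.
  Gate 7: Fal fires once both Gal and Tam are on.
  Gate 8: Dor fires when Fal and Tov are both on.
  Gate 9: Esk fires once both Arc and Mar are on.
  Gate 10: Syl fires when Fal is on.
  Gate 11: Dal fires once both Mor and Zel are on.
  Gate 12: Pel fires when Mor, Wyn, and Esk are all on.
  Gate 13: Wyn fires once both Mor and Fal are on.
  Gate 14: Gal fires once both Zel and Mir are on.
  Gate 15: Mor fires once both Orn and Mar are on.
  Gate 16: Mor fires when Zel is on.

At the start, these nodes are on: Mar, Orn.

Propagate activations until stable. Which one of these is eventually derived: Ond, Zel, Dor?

Dor

Gate 15: Orn and Mar on → Mor on.
Gate 2: Mor and Orn on → Arc on.
Gate 9: Arc and Mar on → Esk on.
Esk is on, so Tam fires (Gate 6).
Gate 1: Tam and Orn on → Dor on.
Zel would need Ond and Mar (Gate 4), but Ond never turns on. No rule produces Ond, and it is not given.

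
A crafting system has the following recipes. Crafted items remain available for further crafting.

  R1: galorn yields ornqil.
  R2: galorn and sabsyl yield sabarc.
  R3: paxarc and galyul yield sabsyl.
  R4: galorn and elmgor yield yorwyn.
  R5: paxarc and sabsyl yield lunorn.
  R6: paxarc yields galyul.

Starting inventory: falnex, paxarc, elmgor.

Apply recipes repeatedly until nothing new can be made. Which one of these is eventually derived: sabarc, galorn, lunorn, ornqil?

lunorn

paxarc → galyul (R6).
Using R3, paxarc and galyul make sabsyl.
Using R5, paxarc and sabsyl make lunorn.
sabarc would need galorn and sabsyl (R2), but galorn is never obtained. No rule produces galorn, and it is not given. ornqil would need galorn (R1), but galorn is never obtained.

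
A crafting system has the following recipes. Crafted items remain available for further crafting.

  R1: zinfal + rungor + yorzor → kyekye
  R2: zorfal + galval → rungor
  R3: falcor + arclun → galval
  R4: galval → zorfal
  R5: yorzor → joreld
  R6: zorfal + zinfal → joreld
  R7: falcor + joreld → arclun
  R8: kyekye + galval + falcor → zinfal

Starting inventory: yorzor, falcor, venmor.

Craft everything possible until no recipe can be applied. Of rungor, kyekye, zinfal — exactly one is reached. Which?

yorzor → joreld (R5).
Using R7, falcor and joreld make arclun.
falcor + arclun → galval (R3).
Using R4, galval makes zorfal.
Using R2, zorfal and galval make rungor.
kyekye would need zinfal, rungor, and yorzor (R1), but zinfal is never obtained. zinfal would need kyekye, galval, and falcor (R8), but kyekye is never obtained.

rungor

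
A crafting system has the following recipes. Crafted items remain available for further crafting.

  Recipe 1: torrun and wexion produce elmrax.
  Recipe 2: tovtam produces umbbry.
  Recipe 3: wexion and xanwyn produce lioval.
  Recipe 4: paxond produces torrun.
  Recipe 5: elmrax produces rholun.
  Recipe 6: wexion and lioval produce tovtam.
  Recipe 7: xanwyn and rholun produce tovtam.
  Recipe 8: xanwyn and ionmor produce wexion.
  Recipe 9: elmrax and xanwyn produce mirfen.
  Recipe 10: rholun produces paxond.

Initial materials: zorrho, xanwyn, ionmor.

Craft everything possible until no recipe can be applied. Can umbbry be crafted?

xanwyn and ionmor → wexion (Recipe 8).
wexion and xanwyn → lioval (Recipe 3).
Using Recipe 6, wexion and lioval make tovtam.
tovtam → umbbry (Recipe 2).

Yes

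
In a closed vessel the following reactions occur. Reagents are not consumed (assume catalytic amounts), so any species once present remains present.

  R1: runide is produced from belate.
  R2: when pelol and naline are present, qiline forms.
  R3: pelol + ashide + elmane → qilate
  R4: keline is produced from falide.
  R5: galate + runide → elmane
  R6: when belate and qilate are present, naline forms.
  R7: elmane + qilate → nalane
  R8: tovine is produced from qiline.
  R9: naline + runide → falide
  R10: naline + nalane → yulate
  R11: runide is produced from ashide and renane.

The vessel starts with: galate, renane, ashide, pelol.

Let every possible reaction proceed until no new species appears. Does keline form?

No

keline would need falide (R4), but falide never forms.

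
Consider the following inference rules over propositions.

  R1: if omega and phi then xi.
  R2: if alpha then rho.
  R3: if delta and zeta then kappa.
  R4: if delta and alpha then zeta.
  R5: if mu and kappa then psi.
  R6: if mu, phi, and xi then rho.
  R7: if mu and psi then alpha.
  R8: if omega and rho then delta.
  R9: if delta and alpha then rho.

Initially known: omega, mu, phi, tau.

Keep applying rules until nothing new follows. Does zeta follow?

zeta would need delta and alpha (R4), but alpha is never established.

No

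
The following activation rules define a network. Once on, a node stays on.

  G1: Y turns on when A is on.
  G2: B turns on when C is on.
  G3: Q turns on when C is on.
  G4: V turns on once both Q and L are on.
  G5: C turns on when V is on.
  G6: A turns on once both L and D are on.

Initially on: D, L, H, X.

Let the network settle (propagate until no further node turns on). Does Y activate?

L and D are on, so A turns on (G6).
G1: A on → Y on.

Yes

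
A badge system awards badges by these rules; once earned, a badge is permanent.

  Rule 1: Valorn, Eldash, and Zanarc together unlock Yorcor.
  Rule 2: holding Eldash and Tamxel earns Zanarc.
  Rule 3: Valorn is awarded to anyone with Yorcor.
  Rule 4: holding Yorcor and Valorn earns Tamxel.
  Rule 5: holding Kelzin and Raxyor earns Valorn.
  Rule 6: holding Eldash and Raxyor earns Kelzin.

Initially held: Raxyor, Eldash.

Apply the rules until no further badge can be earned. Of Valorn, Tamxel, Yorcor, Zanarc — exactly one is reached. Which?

Valorn

With Eldash and Raxyor, Kelzin is earned (Rule 6).
With Kelzin and Raxyor, Valorn is earned (Rule 5).
Yorcor would need Valorn, Eldash, and Zanarc (Rule 1), but Zanarc is never earned. Tamxel would need Yorcor and Valorn (Rule 4), but Yorcor is never earned. Zanarc would need Eldash and Tamxel (Rule 2), but Tamxel is never earned.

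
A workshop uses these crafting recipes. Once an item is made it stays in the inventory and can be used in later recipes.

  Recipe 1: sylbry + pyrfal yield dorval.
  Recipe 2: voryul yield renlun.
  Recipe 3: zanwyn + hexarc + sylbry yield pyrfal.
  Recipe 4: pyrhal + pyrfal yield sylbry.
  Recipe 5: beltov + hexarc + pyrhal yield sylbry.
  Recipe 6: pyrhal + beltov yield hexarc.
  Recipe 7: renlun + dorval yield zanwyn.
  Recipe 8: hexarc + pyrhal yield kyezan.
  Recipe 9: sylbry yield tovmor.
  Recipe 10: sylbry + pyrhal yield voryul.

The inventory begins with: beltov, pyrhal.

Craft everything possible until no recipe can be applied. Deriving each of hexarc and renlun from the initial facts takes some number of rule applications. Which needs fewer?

hexarc: pyrhal + beltov → hexarc (Recipe 6). [1 rule application]
renlun: Using Recipe 6, pyrhal and beltov make hexarc. beltov + hexarc + pyrhal → sylbry (Recipe 5). Using Recipe 10, sylbry and pyrhal make voryul. Using Recipe 2, voryul makes renlun. [4 rule applications]
hexarc needs fewer.

hexarc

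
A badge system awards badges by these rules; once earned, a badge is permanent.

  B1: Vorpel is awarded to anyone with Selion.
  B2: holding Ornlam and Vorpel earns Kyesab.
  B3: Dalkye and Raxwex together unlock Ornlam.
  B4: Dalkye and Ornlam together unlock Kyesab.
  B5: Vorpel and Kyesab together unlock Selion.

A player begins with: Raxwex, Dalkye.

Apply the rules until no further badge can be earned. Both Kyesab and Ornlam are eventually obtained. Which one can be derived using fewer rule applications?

Ornlam

Ornlam: With Dalkye and Raxwex, Ornlam is earned (B3). [1 rule application]
Kyesab: With Dalkye and Raxwex, Ornlam is earned (B3). With Dalkye and Ornlam, Kyesab is earned (B4). [2 rule applications]
Ornlam needs fewer.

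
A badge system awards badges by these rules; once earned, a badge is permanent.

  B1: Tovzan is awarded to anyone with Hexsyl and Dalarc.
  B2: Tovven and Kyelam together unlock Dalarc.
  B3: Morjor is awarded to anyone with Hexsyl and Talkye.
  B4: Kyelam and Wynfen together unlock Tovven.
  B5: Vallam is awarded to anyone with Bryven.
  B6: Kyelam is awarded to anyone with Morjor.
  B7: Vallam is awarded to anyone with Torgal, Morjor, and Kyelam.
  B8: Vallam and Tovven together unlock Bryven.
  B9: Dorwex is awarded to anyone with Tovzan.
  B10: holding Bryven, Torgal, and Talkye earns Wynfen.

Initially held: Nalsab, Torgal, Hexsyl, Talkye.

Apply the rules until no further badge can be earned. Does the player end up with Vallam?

With Hexsyl and Talkye, Morjor is earned (B3).
With Morjor, Kyelam is earned (B6).
With Torgal, Morjor, and Kyelam, Vallam is earned (B7).

Yes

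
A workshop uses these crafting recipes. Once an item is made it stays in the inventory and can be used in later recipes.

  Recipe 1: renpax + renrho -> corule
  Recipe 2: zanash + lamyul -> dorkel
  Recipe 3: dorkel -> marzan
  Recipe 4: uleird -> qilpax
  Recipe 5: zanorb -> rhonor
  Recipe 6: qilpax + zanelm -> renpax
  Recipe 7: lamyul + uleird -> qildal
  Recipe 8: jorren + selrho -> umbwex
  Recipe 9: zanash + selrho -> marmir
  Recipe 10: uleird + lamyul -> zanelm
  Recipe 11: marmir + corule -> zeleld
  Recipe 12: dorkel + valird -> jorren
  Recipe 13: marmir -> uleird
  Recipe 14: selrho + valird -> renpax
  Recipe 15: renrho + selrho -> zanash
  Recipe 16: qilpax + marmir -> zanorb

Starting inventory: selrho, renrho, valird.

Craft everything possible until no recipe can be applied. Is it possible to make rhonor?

Yes

Using Recipe 15, renrho and selrho make zanash.
zanash + selrho -> marmir (Recipe 9).
marmir -> uleird (Recipe 13).
uleird -> qilpax (Recipe 4).
Using Recipe 16, qilpax and marmir make zanorb.
Using Recipe 5, zanorb makes rhonor.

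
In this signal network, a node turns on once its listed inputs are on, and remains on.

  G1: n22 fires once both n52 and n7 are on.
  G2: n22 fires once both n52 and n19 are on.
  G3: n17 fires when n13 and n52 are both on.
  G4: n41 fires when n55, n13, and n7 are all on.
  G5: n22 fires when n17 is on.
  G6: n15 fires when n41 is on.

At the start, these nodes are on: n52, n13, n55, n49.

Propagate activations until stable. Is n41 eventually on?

No

n41 would need n55, n13, and n7 (G4), but n7 never turns on.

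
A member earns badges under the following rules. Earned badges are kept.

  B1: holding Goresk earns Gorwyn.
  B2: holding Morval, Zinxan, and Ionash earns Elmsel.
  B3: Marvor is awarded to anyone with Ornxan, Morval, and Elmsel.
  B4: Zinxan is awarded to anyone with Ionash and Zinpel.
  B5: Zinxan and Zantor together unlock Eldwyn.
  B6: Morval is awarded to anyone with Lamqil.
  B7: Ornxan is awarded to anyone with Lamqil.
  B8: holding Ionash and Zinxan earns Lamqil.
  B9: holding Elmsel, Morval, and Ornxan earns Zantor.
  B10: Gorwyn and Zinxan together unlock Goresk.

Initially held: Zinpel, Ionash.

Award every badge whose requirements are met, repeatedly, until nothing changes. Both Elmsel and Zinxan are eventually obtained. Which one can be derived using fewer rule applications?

Zinxan

Zinxan: With Ionash and Zinpel, Zinxan is earned (B4). [1 rule application]
Elmsel: With Ionash and Zinpel, Zinxan is earned (B4). With Ionash and Zinxan, Lamqil is earned (B8). With Lamqil, Morval is earned (B6). With Morval, Zinxan, and Ionash, Elmsel is earned (B2). [4 rule applications]
Zinxan needs fewer.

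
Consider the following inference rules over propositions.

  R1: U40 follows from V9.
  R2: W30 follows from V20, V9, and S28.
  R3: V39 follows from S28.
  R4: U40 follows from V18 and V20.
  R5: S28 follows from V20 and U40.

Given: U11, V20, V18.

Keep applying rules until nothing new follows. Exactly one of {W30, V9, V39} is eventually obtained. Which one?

V18 and V20 hold, so U40 follows (R4).
V20 and U40 hold, so S28 follows (R5).
From S28, R3 gives V39.
No rule produces V9, and it is not given. W30 would need V20, V9, and S28 (R2), but V9 is never established.

V39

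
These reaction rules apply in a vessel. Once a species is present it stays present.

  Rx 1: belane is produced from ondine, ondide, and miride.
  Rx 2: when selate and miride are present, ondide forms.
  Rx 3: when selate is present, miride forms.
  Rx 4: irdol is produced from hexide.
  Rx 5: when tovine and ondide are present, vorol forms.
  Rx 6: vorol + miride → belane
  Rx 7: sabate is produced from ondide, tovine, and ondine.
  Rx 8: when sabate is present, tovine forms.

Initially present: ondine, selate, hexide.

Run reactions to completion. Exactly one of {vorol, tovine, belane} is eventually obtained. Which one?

selate present → miride forms (Rx 3).
selate and miride present → ondide forms (Rx 2).
ondine, ondide, and miride present → belane forms (Rx 1).
vorol would need tovine and ondide (Rx 5), but tovine never forms. tovine would need sabate (Rx 8), but sabate never forms.

belane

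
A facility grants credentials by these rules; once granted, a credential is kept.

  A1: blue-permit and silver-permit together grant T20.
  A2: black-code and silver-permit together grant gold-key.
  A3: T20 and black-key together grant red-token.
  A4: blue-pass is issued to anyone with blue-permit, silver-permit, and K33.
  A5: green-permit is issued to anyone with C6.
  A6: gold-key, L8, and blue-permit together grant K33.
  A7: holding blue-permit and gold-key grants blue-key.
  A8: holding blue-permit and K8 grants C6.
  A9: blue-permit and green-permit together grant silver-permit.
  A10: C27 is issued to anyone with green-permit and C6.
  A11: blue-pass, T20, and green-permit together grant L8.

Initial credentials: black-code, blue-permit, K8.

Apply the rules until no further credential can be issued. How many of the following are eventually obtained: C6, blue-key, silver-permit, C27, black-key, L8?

Holding blue-permit and K8 grants C6 (A8).
Holding C6 grants green-permit (A5).
Holding green-permit and C6 grants C27 (A10).
Holding blue-permit and green-permit grants silver-permit (A9).
Holding black-code and silver-permit grants gold-key (A2).
Holding blue-permit and gold-key grants blue-key (A7).
C6: reached.
blue-key: reached.
silver-permit: reached.
C27: reached.
No rule produces black-key, and it is not given.
L8 would need blue-pass, T20, and green-permit (A11), but blue-pass is never granted.
Reached: C6, blue-key, silver-permit, and C27 — 4 of the 6.

4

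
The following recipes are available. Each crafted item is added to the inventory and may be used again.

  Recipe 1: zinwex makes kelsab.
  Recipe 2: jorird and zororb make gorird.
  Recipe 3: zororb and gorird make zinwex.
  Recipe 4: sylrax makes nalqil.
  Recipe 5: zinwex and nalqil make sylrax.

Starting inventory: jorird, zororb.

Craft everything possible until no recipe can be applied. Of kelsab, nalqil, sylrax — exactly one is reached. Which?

Using Recipe 2, jorird and zororb make gorird.
zororb and gorird → zinwex (Recipe 3).
Using Recipe 1, zinwex makes kelsab.
nalqil would need sylrax (Recipe 4), but sylrax is never obtained. sylrax would need zinwex and nalqil (Recipe 5), but nalqil is never obtained.

kelsab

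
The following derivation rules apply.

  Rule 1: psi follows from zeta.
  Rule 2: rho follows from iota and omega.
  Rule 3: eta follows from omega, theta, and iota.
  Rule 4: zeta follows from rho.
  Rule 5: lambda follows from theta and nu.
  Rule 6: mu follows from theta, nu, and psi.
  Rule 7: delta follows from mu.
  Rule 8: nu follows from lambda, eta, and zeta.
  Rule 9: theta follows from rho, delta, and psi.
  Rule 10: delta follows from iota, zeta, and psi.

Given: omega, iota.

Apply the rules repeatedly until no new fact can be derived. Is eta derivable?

From iota and omega, Rule 2 gives rho.
rho holds, so zeta follows (Rule 4).
From zeta, Rule 1 gives psi.
iota, zeta, and psi hold, so delta follows (Rule 10).
rho, delta, and psi hold, so theta follows (Rule 9).
From omega, theta, and iota, Rule 3 gives eta.

Yes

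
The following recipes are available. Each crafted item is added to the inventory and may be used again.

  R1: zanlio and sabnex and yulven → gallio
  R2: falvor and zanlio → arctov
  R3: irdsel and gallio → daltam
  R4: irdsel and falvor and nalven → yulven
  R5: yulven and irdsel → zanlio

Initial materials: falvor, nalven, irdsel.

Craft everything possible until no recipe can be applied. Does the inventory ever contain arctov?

irdsel and falvor and nalven → yulven (R4).
yulven and irdsel → zanlio (R5).
Using R2, falvor and zanlio make arctov.

Yes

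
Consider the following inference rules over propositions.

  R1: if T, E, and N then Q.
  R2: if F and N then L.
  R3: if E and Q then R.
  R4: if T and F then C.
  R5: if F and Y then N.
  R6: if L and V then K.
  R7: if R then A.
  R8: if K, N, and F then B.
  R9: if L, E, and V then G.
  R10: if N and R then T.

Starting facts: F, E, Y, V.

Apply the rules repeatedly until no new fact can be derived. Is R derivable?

R would need E and Q (R3), but Q is never established.

No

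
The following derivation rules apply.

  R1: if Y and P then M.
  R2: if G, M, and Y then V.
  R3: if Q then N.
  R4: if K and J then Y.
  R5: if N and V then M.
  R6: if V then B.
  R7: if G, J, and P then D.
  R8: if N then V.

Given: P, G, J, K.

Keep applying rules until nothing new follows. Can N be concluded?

N would need Q (R3), but Q is never established.

No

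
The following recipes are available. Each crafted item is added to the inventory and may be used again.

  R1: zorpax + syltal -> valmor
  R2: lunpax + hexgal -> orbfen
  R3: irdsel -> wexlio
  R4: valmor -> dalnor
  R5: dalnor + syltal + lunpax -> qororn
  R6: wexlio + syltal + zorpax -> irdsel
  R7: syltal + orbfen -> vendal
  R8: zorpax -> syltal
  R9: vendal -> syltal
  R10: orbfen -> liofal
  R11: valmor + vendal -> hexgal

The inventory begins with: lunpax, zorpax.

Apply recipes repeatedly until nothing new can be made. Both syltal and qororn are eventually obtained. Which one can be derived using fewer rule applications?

syltal

syltal: Using R8, zorpax makes syltal. [1 rule application]
qororn: Using R8, zorpax makes syltal. zorpax + syltal -> valmor (R1). valmor -> dalnor (R4). dalnor + syltal + lunpax -> qororn (R5). [4 rule applications]
syltal needs fewer.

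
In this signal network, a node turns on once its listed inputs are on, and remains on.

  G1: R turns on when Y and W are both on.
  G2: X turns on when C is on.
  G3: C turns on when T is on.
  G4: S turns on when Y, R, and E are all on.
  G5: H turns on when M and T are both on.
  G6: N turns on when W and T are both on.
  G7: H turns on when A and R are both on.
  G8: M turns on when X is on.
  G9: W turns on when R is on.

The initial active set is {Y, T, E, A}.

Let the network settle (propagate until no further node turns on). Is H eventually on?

Yes

G3: T on → C on.
G2: C on → X on.
G8: X on → M on.
G5: M and T on → H on.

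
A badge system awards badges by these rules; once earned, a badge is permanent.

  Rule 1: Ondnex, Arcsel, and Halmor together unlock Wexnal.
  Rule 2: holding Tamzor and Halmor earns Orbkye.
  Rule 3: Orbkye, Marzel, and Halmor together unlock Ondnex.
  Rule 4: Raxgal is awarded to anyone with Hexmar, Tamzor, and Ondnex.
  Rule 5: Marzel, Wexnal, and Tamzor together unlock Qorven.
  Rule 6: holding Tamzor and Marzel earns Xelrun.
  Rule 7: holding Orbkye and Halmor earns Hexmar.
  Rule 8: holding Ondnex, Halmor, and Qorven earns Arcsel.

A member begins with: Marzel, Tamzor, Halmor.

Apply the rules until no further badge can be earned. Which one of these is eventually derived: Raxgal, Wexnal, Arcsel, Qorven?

Raxgal

With Tamzor and Halmor, Orbkye is earned (Rule 2).
With Orbkye, Marzel, and Halmor, Ondnex is earned (Rule 3).
With Orbkye and Halmor, Hexmar is earned (Rule 7).
With Hexmar, Tamzor, and Ondnex, Raxgal is earned (Rule 4).
Arcsel would need Ondnex, Halmor, and Qorven (Rule 8), but Qorven is never earned. Qorven would need Marzel, Wexnal, and Tamzor (Rule 5), but Wexnal is never earned. Wexnal would need Ondnex, Arcsel, and Halmor (Rule 1), but Arcsel is never earned.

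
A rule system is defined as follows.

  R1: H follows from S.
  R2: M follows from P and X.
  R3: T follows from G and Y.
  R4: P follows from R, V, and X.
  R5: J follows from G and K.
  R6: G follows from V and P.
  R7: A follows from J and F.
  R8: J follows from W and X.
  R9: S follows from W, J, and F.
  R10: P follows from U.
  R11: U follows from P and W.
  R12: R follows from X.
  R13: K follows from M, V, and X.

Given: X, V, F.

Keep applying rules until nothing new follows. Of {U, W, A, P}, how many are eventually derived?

X holds, so R follows (R12).
R, V, and X hold, so P follows (R4).
From P and X, R2 gives M.
From V and P, R6 gives G.
From M, V, and X, R13 gives K.
From G and K, R5 gives J.
J and F hold, so A follows (R7).
U would need P and W (R11), but W is never established.
No rule produces W, and it is not given.
A: reached.
P: reached.
Reached: A and P — 2 of the 4.

2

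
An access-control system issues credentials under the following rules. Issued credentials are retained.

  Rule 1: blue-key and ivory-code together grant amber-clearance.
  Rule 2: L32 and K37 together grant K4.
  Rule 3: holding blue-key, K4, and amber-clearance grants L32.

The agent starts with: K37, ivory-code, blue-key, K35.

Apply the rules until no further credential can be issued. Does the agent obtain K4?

No

K4 would need L32 and K37 (Rule 2), but L32 is never granted.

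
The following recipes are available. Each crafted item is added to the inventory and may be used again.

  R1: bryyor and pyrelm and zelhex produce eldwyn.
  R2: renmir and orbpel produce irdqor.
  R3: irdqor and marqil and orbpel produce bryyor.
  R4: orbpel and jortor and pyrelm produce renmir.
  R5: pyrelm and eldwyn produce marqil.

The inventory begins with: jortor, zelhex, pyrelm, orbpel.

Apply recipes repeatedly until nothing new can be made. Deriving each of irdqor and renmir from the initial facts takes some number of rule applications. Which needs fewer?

renmir: orbpel and jortor and pyrelm → renmir (R4). [1 rule application]
irdqor: Using R4, orbpel, jortor, and pyrelm make renmir. renmir and orbpel → irdqor (R2). [2 rule applications]
renmir needs fewer.

renmir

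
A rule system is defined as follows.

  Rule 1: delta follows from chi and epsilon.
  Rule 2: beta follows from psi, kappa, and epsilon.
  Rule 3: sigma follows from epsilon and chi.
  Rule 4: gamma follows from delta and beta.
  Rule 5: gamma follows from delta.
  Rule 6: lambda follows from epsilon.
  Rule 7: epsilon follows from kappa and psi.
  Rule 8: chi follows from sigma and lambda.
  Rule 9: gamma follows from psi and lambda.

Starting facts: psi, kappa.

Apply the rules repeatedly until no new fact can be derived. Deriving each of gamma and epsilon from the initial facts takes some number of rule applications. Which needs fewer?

epsilon: kappa and psi hold, so epsilon follows (Rule 7). [1 rule application]
gamma: kappa and psi hold, so epsilon follows (Rule 7). From epsilon, Rule 6 gives lambda. From psi and lambda, Rule 9 gives gamma. [3 rule applications]
epsilon needs fewer.

epsilon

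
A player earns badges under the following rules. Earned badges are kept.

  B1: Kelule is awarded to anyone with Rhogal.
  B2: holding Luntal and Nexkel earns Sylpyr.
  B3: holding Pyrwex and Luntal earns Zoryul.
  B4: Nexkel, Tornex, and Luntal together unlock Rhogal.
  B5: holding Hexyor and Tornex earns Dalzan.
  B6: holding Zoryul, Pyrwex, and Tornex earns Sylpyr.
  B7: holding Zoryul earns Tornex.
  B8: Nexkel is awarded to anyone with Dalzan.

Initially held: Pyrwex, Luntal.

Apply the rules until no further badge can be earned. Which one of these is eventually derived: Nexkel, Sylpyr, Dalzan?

Sylpyr

With Pyrwex and Luntal, Zoryul is earned (B3).
With Zoryul, Tornex is earned (B7).
With Zoryul, Pyrwex, and Tornex, Sylpyr is earned (B6).
Dalzan would need Hexyor and Tornex (B5), but Hexyor is never earned. Nexkel would need Dalzan (B8), but Dalzan is never earned.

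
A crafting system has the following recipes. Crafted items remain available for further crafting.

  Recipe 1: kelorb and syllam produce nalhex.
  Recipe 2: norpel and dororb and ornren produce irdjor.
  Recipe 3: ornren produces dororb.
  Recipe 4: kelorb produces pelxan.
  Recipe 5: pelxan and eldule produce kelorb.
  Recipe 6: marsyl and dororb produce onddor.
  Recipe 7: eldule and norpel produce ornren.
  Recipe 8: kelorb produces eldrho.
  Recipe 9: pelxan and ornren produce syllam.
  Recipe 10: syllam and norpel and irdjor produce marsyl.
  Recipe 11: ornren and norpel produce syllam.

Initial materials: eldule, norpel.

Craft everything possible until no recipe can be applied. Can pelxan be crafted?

No

pelxan would need kelorb (Recipe 4), but kelorb is never obtained.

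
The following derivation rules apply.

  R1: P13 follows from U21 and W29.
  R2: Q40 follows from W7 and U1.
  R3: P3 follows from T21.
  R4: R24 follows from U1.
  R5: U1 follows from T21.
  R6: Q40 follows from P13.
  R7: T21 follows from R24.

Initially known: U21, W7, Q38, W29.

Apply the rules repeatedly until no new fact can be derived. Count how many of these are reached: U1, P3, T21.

U1 would need T21 (R5), but T21 is never established.
P3 would need T21 (R3), but T21 is never established.
T21 would need R24 (R7), but R24 is never established.
None of the 3 are reached.

0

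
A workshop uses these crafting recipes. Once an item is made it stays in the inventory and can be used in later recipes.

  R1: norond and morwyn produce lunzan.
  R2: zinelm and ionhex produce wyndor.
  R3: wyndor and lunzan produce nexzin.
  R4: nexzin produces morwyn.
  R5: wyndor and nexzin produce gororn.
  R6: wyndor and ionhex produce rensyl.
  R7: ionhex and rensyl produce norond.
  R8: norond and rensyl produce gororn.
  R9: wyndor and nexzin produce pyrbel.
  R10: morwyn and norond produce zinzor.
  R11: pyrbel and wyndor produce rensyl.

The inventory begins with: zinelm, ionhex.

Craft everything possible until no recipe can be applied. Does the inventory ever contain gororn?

Yes

zinelm and ionhex → wyndor (R2).
wyndor and ionhex → rensyl (R6).
Using R7, ionhex and rensyl make norond.
norond and rensyl → gororn (R8).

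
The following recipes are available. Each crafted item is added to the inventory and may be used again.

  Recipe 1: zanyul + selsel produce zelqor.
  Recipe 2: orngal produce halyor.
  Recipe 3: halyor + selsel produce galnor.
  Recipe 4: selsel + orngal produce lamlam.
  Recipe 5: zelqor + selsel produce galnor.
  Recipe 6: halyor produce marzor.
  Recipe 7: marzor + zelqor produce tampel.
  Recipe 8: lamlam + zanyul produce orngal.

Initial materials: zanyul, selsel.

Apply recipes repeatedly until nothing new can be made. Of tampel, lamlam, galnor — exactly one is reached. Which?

galnor

Using Recipe 1, zanyul and selsel make zelqor.
Using Recipe 5, zelqor and selsel make galnor.
lamlam would need selsel and orngal (Recipe 4), but orngal is never obtained. tampel would need marzor and zelqor (Recipe 7), but marzor is never obtained.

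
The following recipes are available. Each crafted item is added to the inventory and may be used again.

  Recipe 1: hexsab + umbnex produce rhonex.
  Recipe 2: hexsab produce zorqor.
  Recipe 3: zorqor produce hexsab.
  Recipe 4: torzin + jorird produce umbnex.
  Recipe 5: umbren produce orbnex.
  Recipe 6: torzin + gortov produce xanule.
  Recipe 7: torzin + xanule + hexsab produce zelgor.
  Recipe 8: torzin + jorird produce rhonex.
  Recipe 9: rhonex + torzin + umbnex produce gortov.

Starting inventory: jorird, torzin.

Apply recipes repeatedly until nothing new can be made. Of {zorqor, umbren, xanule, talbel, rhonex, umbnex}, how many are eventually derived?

3

torzin + jorird → umbnex (Recipe 4).
torzin + jorird → rhonex (Recipe 8).
Using Recipe 9, rhonex, torzin, and umbnex make gortov.
Using Recipe 6, torzin and gortov make xanule.
zorqor would need hexsab (Recipe 2), but hexsab is never obtained.
No rule produces umbren, and it is not given.
xanule: reached.
No rule produces talbel, and it is not given.
rhonex: reached.
umbnex: reached.
Reached: xanule, rhonex, and umbnex — 3 of the 6.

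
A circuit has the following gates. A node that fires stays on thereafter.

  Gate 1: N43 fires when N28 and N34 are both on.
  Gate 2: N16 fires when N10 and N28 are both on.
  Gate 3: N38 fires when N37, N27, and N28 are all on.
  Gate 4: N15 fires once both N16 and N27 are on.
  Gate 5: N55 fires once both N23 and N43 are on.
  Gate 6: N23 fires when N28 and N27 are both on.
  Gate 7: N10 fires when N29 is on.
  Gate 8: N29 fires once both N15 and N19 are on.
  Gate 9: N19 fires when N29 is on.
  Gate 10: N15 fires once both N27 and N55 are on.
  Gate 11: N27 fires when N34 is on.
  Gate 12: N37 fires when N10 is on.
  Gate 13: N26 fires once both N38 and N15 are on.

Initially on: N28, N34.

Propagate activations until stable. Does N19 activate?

No

N19 would need N29 (Gate 9), but N29 never turns on.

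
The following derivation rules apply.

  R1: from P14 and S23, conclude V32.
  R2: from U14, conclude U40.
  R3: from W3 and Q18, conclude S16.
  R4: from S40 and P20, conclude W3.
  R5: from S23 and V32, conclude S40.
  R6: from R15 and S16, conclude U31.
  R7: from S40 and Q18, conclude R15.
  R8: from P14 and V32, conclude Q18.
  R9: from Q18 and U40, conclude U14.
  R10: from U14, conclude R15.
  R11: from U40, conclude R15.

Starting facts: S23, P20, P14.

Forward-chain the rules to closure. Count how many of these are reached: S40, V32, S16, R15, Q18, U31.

From P14 and S23, R1 gives V32.
P14 and V32 hold, so Q18 follows (R8).
From S23 and V32, R5 gives S40.
S40 and Q18 hold, so R15 follows (R7).
S40 and P20 hold, so W3 follows (R4).
From W3 and Q18, R3 gives S16.
From R15 and S16, R6 gives U31.
S40: reached.
V32: reached.
S16: reached.
R15: reached.
Q18: reached.
U31: reached.
All 6 are reached.

6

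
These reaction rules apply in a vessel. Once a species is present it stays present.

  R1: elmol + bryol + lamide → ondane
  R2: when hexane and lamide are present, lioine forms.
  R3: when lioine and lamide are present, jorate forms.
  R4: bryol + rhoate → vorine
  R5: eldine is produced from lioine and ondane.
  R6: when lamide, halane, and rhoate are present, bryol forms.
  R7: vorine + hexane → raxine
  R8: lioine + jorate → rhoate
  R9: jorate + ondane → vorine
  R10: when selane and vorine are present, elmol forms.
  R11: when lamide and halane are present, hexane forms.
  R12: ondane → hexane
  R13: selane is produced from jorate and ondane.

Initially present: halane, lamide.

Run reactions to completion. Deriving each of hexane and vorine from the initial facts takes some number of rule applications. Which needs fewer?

hexane: lamide and halane present → hexane forms (R11). [1 rule application]
vorine: lamide and halane present → hexane forms (R11). hexane and lamide present → lioine forms (R2). lioine and lamide present → jorate forms (R3). lioine and jorate present → rhoate forms (R8). lamide, halane, and rhoate present → bryol forms (R6). bryol and rhoate present → vorine forms (R4). [6 rule applications]
hexane needs fewer.

hexane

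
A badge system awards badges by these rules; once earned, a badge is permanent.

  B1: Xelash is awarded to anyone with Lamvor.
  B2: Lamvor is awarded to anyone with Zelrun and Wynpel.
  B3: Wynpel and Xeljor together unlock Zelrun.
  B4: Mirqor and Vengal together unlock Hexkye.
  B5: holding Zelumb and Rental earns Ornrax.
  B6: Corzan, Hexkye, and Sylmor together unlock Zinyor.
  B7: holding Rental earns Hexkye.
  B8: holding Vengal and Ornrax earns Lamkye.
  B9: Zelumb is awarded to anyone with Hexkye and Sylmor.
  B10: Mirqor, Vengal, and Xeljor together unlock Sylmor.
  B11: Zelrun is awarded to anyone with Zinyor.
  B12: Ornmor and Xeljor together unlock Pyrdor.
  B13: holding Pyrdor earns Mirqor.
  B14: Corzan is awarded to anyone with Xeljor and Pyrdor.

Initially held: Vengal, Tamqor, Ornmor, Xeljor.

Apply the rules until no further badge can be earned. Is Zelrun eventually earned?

Yes

With Ornmor and Xeljor, Pyrdor is earned (B12).
With Xeljor and Pyrdor, Corzan is earned (B14).
With Pyrdor, Mirqor is earned (B13).
With Mirqor, Vengal, and Xeljor, Sylmor is earned (B10).
With Mirqor and Vengal, Hexkye is earned (B4).
With Corzan, Hexkye, and Sylmor, Zinyor is earned (B6).
With Zinyor, Zelrun is earned (B11).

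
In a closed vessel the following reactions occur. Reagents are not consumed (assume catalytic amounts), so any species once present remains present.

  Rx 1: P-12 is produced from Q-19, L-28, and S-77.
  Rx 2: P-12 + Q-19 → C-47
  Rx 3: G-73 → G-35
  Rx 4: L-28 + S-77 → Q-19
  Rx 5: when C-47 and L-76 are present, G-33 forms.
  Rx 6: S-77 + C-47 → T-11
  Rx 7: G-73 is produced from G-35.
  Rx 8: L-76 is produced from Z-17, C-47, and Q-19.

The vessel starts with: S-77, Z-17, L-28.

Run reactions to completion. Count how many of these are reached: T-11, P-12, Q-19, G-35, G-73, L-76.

L-28 and S-77 present → Q-19 forms (Rx 4).
Q-19, L-28, and S-77 present → P-12 forms (Rx 1).
P-12 and Q-19 present → C-47 forms (Rx 2).
Z-17, C-47, and Q-19 present → L-76 forms (Rx 8).
S-77 and C-47 present → T-11 forms (Rx 6).
T-11: reached.
P-12: reached.
Q-19: reached.
G-35 would need G-73 (Rx 3), but G-73 never forms.
G-73 would need G-35 (Rx 7), but G-35 never forms.
L-76: reached.
Reached: T-11, P-12, Q-19, and L-76 — 4 of the 6.

4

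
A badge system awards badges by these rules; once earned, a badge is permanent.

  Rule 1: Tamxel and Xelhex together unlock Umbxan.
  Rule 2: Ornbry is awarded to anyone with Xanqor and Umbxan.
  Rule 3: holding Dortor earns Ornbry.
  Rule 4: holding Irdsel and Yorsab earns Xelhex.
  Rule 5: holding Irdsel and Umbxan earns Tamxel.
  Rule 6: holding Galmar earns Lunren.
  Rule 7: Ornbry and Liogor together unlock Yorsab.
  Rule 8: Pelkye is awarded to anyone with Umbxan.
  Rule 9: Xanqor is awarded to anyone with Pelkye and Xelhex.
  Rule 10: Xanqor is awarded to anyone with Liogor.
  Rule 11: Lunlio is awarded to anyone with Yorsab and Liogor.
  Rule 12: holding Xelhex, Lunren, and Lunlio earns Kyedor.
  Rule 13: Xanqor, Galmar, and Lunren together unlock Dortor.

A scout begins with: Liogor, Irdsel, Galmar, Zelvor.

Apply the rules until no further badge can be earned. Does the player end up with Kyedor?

Yes

With Liogor, Xanqor is earned (Rule 10).
With Galmar, Lunren is earned (Rule 6).
With Xanqor, Galmar, and Lunren, Dortor is earned (Rule 13).
With Dortor, Ornbry is earned (Rule 3).
With Ornbry and Liogor, Yorsab is earned (Rule 7).
With Irdsel and Yorsab, Xelhex is earned (Rule 4).
With Yorsab and Liogor, Lunlio is earned (Rule 11).
With Xelhex, Lunren, and Lunlio, Kyedor is earned (Rule 12).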